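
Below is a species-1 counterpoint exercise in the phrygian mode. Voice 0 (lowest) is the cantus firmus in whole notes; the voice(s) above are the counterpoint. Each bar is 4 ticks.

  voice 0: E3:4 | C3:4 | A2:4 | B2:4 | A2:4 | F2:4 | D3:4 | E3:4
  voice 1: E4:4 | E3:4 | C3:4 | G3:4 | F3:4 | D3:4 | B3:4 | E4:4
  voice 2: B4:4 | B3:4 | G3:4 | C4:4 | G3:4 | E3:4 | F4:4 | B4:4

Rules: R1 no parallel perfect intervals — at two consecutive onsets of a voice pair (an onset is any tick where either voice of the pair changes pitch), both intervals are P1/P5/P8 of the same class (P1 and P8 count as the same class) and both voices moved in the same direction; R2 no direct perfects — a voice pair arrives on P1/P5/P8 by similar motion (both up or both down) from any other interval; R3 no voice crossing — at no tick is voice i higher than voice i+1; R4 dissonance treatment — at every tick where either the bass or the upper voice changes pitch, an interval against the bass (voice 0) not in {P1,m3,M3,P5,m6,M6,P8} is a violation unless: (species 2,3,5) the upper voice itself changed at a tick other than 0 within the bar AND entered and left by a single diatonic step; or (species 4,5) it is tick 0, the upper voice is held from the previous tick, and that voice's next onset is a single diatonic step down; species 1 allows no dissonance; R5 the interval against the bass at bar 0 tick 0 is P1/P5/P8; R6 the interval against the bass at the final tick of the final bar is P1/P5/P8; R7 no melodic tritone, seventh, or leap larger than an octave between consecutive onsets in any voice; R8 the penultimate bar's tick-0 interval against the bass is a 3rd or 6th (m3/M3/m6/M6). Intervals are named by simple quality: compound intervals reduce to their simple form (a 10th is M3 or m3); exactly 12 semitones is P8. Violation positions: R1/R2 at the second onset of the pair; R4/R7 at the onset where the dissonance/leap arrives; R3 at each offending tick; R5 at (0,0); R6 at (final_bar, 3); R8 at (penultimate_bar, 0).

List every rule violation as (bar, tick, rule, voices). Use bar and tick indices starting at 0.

bar 0: v0=E3 v1=E4 v2=B4 downbeat P5
bar 1: v0=C3 v1=E3 v2=B3 downbeat M7
bar 2: v0=A2 v1=C3 v2=G3 downbeat m7
bar 3: v0=B2 v1=G3 v2=C4 downbeat m2
bar 4: v0=A2 v1=F3 v2=G3 downbeat m7
bar 5: v0=F2 v1=D3 v2=E3 downbeat M7
bar 6: v0=D3 v1=B3 v2=F4 downbeat m3
bar 7: v0=E3 v1=E4 v2=B4 downbeat P5
  -> R1 @ bar 1 tick 0 v(1, 2): E4/B4 P5 -> E3/B3 P5 similar
  -> R4 @ bar 1 tick 0 v(0, 2): C3/B3 M7 untreated
  -> R1 @ bar 2 tick 0 v(1, 2): E3/B3 P5 -> C3/G3 P5 similar
  -> R4 @ bar 2 tick 0 v(0, 2): A2/G3 m7 untreated
  -> R4 @ bar 3 tick 0 v(0, 2): B2/C4 m2 untreated
  -> R4 @ bar 4 tick 0 v(0, 2): A2/G3 m7 untreated
  -> R4 @ bar 5 tick 0 v(0, 2): F2/E3 M7 untreated
  -> R7 @ bar 6 tick 0 v(2,): E3->F4 leap 13st
  -> R2 @ bar 7 tick 0 v(0, 1): D3/B3 M6 -> E3/E4 P8 similar
  -> R2 @ bar 7 tick 0 v(0, 2): D3/F4 m3 -> E3/B4 P5 similar
  -> R2 @ bar 7 tick 0 v(1, 2): B3/F4 TT -> E4/B4 P5 similar
  -> R7 @ bar 7 tick 0 v(2,): F4->B4 leap 6st

(1, 0, R1, (1, 2))
(1, 0, R4, (0, 2))
(2, 0, R1, (1, 2))
(2, 0, R4, (0, 2))
(3, 0, R4, (0, 2))
(4, 0, R4, (0, 2))
(5, 0, R4, (0, 2))
(6, 0, R7, (2,))
(7, 0, R2, (0, 1))
(7, 0, R2, (0, 2))
(7, 0, R2, (1, 2))
(7, 0, R7, (2,))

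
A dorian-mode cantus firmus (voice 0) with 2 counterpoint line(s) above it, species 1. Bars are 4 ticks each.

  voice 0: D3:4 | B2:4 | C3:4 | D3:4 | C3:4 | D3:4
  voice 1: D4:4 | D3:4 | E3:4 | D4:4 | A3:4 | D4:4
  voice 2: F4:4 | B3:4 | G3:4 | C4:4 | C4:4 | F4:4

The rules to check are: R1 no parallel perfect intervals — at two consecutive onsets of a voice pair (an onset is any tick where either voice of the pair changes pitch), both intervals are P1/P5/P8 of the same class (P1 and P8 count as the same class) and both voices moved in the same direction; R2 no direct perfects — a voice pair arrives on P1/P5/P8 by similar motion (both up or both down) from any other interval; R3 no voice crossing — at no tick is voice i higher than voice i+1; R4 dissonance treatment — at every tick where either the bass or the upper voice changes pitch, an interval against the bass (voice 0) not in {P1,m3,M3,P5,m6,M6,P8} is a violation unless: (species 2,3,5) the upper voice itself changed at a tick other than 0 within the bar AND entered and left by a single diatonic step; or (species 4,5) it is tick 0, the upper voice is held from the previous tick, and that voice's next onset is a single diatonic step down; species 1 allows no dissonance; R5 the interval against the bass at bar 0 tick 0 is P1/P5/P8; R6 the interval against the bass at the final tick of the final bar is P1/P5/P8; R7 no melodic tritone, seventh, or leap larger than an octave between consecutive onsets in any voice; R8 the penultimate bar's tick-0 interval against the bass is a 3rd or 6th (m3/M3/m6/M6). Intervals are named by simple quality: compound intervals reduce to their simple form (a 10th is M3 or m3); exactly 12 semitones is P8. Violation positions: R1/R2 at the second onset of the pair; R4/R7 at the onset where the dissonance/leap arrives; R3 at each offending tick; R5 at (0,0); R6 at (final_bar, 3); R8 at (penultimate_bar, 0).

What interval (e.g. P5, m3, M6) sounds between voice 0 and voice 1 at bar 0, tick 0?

voice 0=D3 voice 1=D4 -> P8

P8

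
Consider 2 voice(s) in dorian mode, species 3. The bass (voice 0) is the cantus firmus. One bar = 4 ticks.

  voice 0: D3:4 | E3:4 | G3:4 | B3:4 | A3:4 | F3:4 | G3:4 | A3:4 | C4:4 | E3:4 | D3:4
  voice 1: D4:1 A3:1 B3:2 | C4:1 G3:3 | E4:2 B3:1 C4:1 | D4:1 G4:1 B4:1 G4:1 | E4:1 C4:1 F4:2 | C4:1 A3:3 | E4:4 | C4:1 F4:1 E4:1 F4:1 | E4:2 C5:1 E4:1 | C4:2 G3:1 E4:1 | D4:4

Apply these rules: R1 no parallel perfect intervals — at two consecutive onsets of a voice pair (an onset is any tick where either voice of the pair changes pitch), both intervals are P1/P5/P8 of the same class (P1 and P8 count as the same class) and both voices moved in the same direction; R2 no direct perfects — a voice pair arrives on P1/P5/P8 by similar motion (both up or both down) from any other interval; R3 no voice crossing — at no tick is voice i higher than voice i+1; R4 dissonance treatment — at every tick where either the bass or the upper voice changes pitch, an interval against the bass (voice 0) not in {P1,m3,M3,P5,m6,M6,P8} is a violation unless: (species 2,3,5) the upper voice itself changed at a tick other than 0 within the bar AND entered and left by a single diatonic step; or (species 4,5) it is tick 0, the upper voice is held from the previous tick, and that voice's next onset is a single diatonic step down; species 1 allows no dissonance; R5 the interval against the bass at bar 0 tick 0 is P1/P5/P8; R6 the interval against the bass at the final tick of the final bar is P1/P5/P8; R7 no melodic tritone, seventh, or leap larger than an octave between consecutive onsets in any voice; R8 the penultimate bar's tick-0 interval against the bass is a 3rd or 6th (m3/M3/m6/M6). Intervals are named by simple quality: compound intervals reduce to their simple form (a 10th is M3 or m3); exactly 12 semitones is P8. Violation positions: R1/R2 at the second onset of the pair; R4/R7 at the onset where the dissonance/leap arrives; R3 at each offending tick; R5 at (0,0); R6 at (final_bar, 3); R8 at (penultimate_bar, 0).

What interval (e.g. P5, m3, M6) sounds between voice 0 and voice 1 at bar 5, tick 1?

M3

voice 0=F3 voice 1=A3 -> M3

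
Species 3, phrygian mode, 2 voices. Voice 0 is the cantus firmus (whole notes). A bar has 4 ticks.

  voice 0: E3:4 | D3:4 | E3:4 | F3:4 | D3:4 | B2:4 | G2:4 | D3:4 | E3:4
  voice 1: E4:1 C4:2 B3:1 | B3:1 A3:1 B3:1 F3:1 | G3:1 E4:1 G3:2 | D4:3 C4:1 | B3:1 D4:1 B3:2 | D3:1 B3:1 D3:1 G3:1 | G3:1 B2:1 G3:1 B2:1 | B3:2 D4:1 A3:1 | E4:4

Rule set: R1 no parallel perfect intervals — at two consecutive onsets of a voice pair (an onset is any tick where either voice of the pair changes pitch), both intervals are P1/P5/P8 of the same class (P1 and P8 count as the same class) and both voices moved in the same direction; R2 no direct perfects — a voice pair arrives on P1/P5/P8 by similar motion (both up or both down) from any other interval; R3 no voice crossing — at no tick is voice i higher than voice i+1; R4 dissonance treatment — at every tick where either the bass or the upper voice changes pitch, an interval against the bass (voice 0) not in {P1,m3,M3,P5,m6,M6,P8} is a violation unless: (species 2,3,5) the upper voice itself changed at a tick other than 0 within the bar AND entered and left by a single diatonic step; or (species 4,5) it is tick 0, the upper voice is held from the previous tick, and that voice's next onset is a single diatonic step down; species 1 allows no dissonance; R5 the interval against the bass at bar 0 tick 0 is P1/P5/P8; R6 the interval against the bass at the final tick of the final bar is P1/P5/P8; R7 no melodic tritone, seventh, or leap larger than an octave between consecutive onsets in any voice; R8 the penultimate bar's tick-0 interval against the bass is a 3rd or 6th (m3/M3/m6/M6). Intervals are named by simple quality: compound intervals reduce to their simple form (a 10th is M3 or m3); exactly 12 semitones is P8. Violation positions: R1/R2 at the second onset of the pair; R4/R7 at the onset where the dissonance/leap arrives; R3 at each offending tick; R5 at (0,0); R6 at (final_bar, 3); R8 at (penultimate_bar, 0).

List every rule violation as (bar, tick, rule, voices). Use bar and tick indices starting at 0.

bar 0: v0=E3 v1=E4 downbeat P8
bar 1: v0=D3 v1=B3 downbeat M6
bar 2: v0=E3 v1=G3 downbeat m3
bar 3: v0=F3 v1=D4 downbeat M6
bar 4: v0=D3 v1=B3 downbeat M6
bar 5: v0=B2 v1=D3 downbeat m3
bar 6: v0=G2 v1=G3 downbeat P8
bar 7: v0=D3 v1=B3 downbeat M6
bar 8: v0=E3 v1=E4 downbeat P8
  -> R7 @ bar 1 tick 3 v(1,): B3->F3 leap 6st
  -> R2 @ bar 8 tick 0 v(0, 1): D3/A3 P5 -> E3/E4 P8 similar

(1, 3, R7, (1,))
(8, 0, R2, (0, 1))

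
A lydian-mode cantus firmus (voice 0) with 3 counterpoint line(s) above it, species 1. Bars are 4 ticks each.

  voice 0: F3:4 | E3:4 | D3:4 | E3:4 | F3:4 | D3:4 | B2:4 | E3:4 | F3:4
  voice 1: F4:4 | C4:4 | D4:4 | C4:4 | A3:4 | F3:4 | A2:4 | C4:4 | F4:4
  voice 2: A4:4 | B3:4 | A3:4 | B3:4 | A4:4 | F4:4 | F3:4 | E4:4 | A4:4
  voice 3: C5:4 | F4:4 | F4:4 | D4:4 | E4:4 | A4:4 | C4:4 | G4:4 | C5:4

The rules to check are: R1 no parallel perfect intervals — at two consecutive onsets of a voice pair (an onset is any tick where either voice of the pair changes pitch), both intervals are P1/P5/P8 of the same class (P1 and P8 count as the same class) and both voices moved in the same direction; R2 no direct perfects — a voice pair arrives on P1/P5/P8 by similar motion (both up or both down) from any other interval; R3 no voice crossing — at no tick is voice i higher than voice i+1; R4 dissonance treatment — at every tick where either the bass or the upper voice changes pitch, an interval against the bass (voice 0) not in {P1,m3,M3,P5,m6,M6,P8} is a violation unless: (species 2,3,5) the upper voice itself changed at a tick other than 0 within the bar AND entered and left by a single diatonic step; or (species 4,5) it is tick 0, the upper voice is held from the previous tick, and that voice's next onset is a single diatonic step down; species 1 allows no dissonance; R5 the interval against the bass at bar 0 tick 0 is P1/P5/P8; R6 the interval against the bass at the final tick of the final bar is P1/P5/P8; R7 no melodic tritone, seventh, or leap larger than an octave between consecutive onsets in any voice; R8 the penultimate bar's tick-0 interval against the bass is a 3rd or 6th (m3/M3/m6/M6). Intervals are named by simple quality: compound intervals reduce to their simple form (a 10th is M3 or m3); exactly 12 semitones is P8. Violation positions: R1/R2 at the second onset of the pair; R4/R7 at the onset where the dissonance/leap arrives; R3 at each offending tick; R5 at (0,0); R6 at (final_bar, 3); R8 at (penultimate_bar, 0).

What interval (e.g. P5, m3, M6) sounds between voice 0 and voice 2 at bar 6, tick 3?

TT

voice 0=B2 voice 2=F3 -> TT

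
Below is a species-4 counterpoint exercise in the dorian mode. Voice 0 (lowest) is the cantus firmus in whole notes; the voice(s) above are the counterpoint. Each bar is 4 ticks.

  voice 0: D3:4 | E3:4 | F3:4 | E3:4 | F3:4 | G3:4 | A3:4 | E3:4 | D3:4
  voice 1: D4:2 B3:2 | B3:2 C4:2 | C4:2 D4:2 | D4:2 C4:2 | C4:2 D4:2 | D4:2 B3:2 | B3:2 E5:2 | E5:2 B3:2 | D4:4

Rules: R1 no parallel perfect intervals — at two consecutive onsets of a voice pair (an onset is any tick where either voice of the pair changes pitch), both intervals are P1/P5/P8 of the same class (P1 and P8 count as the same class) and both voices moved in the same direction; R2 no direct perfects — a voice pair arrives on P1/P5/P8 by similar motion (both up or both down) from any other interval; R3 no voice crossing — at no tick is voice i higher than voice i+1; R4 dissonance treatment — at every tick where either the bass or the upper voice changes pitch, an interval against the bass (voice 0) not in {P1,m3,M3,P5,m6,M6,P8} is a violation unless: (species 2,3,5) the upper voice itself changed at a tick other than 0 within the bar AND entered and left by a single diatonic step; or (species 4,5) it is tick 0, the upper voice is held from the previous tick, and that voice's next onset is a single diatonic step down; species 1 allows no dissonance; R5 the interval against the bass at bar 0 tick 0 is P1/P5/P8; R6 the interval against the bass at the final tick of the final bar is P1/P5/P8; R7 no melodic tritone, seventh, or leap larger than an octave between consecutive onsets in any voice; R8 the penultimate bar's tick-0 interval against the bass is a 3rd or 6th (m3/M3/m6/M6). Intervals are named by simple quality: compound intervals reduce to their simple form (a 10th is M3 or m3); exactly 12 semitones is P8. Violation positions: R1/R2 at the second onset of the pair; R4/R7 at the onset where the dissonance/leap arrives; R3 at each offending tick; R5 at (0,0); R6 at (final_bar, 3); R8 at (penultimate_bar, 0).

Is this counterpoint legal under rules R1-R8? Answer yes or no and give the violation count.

bar 0: v0=D3 v1=D4 (P8)
bar 1: v0=E3 v1=B3 (P5)
bar 2: v0=F3 v1=C4 (P5)
bar 3: v0=E3 v1=D4 (m7)
bar 4: v0=F3 v1=C4 (P5)
bar 5: v0=G3 v1=D4 (P5)
bar 6: v0=A3 v1=B3 (M2)
bar 7: v0=E3 v1=E5 (P1)
bar 8: v0=D3 v1=D4 (P8)
  R4 @ bar6.0: A3/B3 M2 untreated
  R7 @ bar6.2: B3->E5 leap 17st
  R8 @ bar7.0: penult P1 not 3rd/6th
  R7 @ bar7.2: E5->B3 leap 17st

No (4 violations)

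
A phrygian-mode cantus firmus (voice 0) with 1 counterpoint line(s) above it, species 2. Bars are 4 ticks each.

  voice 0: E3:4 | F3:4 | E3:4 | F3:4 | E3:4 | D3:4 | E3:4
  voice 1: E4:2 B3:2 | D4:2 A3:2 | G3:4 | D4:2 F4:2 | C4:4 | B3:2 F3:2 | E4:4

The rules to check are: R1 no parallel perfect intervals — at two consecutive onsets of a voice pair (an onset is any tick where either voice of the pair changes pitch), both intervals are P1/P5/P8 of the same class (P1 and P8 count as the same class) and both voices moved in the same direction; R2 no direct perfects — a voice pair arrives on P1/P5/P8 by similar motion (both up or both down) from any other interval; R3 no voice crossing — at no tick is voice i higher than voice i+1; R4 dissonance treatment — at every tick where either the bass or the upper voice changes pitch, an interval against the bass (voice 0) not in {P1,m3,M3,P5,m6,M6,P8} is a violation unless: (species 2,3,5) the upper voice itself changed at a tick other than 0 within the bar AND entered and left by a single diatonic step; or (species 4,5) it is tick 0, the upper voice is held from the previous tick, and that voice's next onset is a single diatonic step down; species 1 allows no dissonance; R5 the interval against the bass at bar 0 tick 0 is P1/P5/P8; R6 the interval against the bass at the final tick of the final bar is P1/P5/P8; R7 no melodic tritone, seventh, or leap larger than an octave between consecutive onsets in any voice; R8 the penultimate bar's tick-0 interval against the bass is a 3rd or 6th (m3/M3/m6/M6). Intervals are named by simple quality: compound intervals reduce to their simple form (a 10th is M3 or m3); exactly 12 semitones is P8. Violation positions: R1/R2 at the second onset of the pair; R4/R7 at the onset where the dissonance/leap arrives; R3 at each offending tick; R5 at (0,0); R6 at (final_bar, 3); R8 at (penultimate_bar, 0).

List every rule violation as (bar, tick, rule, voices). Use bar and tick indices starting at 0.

(5, 2, R7, (1,))
(6, 0, R2, (0, 1))
(6, 0, R7, (1,))

bar 0: v0=E3 v1=E4 downbeat P8
bar 1: v0=F3 v1=D4 downbeat M6
bar 2: v0=E3 v1=G3 downbeat m3
bar 3: v0=F3 v1=D4 downbeat M6
bar 4: v0=E3 v1=C4 downbeat m6
bar 5: v0=D3 v1=B3 downbeat M6
bar 6: v0=E3 v1=E4 downbeat P8
  -> R7 @ bar 5 tick 2 v(1,): B3->F3 leap 6st
  -> R2 @ bar 6 tick 0 v(0, 1): D3/F3 m3 -> E3/E4 P8 similar
  -> R7 @ bar 6 tick 0 v(1,): F3->E4 leap 11st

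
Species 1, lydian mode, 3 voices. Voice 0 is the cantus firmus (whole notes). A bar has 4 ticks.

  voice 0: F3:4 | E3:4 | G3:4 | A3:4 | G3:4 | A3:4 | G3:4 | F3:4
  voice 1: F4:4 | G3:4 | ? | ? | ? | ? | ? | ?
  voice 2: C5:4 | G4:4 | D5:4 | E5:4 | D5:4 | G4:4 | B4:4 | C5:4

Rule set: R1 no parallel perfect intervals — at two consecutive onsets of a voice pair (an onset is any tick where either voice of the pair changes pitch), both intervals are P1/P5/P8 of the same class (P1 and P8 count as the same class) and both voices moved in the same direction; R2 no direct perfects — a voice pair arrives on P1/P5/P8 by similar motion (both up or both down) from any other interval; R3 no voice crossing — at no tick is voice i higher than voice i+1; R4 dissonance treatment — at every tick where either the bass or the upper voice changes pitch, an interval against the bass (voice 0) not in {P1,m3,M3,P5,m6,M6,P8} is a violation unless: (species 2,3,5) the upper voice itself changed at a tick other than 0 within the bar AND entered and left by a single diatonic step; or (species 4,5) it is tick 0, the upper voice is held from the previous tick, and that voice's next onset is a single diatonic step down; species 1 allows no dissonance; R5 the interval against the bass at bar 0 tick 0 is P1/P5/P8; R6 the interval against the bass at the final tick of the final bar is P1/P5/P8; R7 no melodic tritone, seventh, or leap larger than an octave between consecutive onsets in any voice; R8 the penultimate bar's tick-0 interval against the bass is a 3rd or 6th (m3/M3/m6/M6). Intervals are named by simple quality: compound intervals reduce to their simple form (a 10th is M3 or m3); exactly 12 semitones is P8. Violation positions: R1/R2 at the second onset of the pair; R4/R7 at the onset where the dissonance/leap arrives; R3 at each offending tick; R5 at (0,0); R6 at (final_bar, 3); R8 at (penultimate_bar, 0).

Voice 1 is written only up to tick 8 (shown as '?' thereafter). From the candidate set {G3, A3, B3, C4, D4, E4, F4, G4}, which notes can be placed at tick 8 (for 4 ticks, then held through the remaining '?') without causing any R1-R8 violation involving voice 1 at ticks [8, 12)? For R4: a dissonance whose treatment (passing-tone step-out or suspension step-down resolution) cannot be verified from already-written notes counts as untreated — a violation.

G3: legal
A3: violates R4
B3: legal
C4: violates R4
D4: violates R1,R2
E4: legal
F4: violates R4,R7
G4: violates R2

{B3, E4, G3}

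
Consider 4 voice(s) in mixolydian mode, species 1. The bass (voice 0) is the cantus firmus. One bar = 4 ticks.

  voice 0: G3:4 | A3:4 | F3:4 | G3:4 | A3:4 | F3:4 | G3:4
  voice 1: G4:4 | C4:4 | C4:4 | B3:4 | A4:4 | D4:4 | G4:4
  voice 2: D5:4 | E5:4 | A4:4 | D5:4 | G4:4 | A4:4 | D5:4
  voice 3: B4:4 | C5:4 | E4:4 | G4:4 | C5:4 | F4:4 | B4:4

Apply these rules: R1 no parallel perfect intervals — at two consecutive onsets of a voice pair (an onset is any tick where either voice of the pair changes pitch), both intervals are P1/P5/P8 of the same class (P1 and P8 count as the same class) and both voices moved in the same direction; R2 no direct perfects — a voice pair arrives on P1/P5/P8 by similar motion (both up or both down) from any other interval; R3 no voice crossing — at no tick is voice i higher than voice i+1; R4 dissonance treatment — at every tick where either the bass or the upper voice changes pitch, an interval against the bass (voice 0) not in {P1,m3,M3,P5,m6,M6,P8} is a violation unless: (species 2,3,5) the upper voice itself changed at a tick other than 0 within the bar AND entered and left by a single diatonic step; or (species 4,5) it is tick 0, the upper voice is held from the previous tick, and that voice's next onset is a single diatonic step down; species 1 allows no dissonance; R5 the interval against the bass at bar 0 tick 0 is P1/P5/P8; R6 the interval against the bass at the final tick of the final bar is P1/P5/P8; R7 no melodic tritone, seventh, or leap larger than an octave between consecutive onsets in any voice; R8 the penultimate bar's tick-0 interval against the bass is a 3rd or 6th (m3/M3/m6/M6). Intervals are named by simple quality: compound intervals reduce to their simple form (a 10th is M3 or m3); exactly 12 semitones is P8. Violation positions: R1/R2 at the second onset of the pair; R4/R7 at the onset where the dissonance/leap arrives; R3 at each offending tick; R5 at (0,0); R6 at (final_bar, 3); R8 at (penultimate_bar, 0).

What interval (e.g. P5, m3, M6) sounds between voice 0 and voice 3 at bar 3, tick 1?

P8

voice 0=G3 voice 3=G4 -> P8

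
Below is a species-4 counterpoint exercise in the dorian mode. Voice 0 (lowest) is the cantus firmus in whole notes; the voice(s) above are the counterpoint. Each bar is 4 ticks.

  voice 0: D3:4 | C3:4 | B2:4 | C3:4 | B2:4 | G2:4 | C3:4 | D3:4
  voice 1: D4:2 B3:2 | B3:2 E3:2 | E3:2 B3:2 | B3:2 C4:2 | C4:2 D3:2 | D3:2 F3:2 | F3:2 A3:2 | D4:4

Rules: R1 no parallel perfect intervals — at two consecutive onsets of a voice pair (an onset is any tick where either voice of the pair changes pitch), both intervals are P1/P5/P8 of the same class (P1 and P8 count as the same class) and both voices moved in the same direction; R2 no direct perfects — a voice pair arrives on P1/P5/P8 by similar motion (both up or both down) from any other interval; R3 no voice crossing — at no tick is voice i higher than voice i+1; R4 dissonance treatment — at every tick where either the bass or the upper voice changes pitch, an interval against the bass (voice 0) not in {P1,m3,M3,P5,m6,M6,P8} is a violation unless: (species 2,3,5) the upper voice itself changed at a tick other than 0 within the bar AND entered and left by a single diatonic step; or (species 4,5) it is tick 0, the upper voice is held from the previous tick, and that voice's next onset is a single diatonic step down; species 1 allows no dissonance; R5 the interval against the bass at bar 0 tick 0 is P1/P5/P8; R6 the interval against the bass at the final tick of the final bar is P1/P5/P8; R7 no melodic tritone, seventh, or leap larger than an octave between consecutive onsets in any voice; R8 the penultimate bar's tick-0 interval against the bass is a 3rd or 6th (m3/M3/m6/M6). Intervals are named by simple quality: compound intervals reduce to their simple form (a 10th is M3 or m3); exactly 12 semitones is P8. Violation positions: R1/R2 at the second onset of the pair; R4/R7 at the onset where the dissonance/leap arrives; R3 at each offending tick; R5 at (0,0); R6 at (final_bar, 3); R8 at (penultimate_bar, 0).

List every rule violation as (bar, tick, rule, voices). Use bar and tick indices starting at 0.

(1, 0, R4, (0, 1))
(2, 0, R4, (0, 1))
(3, 0, R4, (0, 1))
(4, 0, R4, (0, 1))
(4, 2, R7, (1,))
(5, 2, R4, (0, 1))
(6, 0, R4, (0, 1))
(6, 0, R8, (0, 1))
(7, 0, R2, (0, 1))

bar 0: v0=D3 v1=D4 downbeat P8
bar 1: v0=C3 v1=B3 downbeat M7
bar 2: v0=B2 v1=E3 downbeat P4
bar 3: v0=C3 v1=B3 downbeat M7
bar 4: v0=B2 v1=C4 downbeat m2
bar 5: v0=G2 v1=D3 downbeat P5
bar 6: v0=C3 v1=F3 downbeat P4
bar 7: v0=D3 v1=D4 downbeat P8
  -> R4 @ bar 1 tick 0 v(0, 1): C3/B3 M7 untreated
  -> R4 @ bar 2 tick 0 v(0, 1): B2/E3 P4 untreated
  -> R4 @ bar 3 tick 0 v(0, 1): C3/B3 M7 untreated
  -> R4 @ bar 4 tick 0 v(0, 1): B2/C4 m2 untreated
  -> R7 @ bar 4 tick 2 v(1,): C4->D3 leap 10st
  -> R4 @ bar 5 tick 2 v(0, 1): G2/F3 m7 untreated
  -> R4 @ bar 6 tick 0 v(0, 1): C3/F3 P4 untreated
  -> R8 @ bar 6 tick 0 v(0, 1): penult P4 not 3rd/6th
  -> R2 @ bar 7 tick 0 v(0, 1): C3/A3 M6 -> D3/D4 P8 similar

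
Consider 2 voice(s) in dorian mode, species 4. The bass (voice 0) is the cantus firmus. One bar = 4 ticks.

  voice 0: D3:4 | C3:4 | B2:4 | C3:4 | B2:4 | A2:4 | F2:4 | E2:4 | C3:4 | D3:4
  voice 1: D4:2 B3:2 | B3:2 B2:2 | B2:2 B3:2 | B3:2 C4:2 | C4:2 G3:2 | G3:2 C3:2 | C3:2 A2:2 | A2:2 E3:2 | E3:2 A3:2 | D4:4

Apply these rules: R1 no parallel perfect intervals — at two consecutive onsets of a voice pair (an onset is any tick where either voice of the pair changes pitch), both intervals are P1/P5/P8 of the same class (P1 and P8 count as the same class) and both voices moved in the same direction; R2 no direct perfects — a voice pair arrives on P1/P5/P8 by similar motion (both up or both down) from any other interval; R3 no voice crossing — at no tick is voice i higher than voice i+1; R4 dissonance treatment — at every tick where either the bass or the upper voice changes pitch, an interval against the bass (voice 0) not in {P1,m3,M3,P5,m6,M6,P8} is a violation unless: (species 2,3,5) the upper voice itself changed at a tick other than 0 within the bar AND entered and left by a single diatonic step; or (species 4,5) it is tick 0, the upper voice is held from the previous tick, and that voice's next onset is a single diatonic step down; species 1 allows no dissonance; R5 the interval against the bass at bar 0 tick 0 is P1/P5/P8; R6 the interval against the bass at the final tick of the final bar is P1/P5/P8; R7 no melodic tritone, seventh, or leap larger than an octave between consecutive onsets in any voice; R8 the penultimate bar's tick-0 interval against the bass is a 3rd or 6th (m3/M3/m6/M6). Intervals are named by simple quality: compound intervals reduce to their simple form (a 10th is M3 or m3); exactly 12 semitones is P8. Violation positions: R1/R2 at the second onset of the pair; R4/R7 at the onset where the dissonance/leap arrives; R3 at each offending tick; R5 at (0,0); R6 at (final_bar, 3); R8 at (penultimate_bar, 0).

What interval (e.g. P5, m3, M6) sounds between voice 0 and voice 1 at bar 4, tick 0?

m2

voice 0=B2 voice 1=C4 -> m2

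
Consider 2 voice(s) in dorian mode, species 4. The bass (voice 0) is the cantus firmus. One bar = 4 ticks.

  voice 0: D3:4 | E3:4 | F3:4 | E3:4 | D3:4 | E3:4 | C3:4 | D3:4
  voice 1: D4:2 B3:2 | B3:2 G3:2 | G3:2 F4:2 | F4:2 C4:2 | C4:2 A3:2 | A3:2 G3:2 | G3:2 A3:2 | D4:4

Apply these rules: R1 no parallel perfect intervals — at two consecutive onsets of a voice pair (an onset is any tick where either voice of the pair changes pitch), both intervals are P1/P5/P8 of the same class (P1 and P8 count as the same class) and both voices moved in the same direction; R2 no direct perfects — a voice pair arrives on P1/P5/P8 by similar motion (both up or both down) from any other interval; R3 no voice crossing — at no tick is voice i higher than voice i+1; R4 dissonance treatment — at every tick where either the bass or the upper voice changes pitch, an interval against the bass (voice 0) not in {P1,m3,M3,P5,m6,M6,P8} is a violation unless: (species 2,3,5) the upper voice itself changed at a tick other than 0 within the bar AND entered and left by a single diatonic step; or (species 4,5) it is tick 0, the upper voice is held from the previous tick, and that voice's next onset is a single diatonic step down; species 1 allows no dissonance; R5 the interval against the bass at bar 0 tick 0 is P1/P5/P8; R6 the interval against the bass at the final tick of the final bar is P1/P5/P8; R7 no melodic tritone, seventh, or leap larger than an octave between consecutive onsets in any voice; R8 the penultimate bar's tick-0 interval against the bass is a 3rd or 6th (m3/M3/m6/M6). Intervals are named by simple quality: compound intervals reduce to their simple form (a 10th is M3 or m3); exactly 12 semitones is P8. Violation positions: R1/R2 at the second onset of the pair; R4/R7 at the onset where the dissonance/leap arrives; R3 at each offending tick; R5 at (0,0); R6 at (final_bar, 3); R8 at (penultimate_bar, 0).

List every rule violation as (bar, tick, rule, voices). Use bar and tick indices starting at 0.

(2, 0, R4, (0, 1))
(2, 2, R7, (1,))
(3, 0, R4, (0, 1))
(4, 0, R4, (0, 1))
(6, 0, R8, (0, 1))
(7, 0, R2, (0, 1))

bar 0: v0=D3 v1=D4 downbeat P8
bar 1: v0=E3 v1=B3 downbeat P5
bar 2: v0=F3 v1=G3 downbeat M2
bar 3: v0=E3 v1=F4 downbeat m2
bar 4: v0=D3 v1=C4 downbeat m7
bar 5: v0=E3 v1=A3 downbeat P4
bar 6: v0=C3 v1=G3 downbeat P5
bar 7: v0=D3 v1=D4 downbeat P8
  -> R4 @ bar 2 tick 0 v(0, 1): F3/G3 M2 untreated
  -> R7 @ bar 2 tick 2 v(1,): G3->F4 leap 10st
  -> R4 @ bar 3 tick 0 v(0, 1): E3/F4 m2 untreated
  -> R4 @ bar 4 tick 0 v(0, 1): D3/C4 m7 untreated
  -> R8 @ bar 6 tick 0 v(0, 1): penult P5 not 3rd/6th
  -> R2 @ bar 7 tick 0 v(0, 1): C3/A3 M6 -> D3/D4 P8 similar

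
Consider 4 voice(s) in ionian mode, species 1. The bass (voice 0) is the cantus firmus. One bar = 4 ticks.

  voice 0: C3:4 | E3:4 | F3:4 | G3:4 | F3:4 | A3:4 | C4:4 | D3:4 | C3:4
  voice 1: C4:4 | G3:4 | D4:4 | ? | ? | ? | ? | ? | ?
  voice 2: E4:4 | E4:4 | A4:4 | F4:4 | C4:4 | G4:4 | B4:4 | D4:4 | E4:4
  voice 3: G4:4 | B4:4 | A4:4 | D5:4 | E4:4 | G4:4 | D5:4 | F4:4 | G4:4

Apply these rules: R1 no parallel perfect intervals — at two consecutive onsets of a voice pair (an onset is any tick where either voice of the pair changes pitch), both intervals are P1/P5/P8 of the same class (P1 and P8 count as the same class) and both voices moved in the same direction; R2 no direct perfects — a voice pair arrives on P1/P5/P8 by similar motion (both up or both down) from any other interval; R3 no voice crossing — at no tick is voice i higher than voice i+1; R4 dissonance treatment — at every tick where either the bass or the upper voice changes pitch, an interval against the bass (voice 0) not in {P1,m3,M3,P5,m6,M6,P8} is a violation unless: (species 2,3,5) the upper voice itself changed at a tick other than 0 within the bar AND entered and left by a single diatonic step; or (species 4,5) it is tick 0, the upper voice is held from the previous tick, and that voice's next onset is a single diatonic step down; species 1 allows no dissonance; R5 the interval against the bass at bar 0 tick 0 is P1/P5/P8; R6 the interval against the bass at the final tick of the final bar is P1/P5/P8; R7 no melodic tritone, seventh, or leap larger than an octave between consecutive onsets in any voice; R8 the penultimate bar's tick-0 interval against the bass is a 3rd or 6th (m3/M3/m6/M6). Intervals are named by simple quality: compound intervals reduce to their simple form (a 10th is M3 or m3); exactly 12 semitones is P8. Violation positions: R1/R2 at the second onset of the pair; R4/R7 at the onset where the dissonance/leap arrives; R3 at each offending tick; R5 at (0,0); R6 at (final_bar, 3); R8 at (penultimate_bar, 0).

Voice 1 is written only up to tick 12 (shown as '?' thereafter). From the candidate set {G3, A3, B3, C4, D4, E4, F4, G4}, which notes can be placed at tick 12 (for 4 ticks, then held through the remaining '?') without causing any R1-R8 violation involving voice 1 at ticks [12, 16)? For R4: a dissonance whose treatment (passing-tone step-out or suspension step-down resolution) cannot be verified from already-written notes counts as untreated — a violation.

{B3, D4, E4, G3}

G3: legal
A3: violates R4
B3: legal
C4: violates R4
D4: legal
E4: legal
F4: violates R4
G4: violates R1,R2,R3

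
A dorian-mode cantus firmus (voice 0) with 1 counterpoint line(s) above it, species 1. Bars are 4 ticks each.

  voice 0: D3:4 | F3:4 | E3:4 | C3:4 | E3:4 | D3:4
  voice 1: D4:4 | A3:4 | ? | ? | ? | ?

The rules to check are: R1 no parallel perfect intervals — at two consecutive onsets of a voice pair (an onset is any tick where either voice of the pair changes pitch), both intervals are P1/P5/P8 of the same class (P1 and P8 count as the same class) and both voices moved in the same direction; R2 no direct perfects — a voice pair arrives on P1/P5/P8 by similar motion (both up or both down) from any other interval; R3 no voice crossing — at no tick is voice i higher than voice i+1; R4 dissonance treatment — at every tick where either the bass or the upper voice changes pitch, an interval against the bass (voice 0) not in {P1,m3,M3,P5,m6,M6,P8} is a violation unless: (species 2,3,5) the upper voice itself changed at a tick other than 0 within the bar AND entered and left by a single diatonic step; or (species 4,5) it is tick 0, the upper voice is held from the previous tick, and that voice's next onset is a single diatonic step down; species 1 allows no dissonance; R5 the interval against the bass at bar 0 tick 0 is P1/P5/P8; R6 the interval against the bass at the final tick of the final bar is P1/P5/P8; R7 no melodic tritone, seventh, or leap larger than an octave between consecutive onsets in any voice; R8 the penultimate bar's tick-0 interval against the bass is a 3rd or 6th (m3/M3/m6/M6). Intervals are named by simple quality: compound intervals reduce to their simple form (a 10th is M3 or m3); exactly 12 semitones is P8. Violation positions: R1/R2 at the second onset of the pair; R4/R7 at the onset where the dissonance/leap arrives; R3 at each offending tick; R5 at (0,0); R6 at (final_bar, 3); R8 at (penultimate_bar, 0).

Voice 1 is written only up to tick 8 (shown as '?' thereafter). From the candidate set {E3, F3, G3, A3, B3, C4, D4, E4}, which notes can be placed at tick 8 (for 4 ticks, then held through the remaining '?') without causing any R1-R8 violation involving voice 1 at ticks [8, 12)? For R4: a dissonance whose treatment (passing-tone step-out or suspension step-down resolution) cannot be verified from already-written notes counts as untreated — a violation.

{B3, C4, E4, G3}

E3: violates R2
F3: violates R4
G3: legal
A3: violates R4
B3: legal
C4: legal
D4: violates R4
E4: legal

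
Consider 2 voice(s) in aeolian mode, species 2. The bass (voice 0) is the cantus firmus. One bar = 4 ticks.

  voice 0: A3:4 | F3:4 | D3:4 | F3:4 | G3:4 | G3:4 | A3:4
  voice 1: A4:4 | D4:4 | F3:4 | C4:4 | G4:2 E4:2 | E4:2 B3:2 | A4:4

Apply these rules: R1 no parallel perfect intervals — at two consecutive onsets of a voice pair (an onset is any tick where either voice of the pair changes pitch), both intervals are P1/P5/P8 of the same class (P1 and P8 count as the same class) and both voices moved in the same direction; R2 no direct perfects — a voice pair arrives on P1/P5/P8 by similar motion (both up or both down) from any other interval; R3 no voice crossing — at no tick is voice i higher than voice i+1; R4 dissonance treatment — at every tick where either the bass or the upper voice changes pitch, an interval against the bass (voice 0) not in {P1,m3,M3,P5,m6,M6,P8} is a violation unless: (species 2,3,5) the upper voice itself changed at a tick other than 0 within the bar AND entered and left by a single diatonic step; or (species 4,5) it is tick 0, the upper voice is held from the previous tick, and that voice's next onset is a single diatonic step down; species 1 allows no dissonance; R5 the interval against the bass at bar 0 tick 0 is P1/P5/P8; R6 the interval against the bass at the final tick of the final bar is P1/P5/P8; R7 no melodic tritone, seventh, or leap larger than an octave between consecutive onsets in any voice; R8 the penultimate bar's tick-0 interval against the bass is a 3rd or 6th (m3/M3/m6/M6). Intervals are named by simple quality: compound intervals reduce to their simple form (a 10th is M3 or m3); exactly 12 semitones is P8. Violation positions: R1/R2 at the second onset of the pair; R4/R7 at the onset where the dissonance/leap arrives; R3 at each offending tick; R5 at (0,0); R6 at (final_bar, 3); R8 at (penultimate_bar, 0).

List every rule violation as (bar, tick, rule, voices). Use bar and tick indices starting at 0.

bar 0: v0=A3 v1=A4 downbeat P8
bar 1: v0=F3 v1=D4 downbeat M6
bar 2: v0=D3 v1=F3 downbeat m3
bar 3: v0=F3 v1=C4 downbeat P5
bar 4: v0=G3 v1=G4 downbeat P8
bar 5: v0=G3 v1=E4 downbeat M6
bar 6: v0=A3 v1=A4 downbeat P8
  -> R2 @ bar 3 tick 0 v(0, 1): D3/F3 m3 -> F3/C4 P5 similar
  -> R2 @ bar 4 tick 0 v(0, 1): F3/C4 P5 -> G3/G4 P8 similar
  -> R2 @ bar 6 tick 0 v(0, 1): G3/B3 M3 -> A3/A4 P8 similar
  -> R7 @ bar 6 tick 0 v(1,): B3->A4 leap 10st

(3, 0, R2, (0, 1))
(4, 0, R2, (0, 1))
(6, 0, R2, (0, 1))
(6, 0, R7, (1,))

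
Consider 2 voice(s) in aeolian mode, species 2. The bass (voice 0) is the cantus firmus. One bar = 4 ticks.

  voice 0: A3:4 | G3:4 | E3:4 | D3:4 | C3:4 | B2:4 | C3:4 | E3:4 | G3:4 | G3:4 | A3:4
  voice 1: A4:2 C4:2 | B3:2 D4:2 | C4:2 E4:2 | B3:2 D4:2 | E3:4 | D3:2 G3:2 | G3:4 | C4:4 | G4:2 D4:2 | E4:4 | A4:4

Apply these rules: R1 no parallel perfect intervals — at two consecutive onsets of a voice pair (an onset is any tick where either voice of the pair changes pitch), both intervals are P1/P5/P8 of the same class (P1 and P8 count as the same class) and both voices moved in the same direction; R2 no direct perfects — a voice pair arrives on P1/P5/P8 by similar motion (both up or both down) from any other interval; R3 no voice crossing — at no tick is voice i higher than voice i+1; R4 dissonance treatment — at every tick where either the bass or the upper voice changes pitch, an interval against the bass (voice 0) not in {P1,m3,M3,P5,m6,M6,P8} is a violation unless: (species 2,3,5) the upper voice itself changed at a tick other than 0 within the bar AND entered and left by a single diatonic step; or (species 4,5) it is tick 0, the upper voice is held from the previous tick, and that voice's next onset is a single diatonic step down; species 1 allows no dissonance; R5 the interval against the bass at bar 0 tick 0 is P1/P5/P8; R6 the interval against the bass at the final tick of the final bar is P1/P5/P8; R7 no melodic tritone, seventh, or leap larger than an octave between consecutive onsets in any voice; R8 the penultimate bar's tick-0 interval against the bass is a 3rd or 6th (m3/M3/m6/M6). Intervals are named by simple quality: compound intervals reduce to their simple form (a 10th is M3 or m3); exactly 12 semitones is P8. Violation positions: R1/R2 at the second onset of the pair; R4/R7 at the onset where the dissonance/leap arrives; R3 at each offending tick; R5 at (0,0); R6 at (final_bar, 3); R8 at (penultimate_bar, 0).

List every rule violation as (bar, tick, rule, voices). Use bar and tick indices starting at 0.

bar 0: v0=A3 v1=A4 downbeat P8
bar 1: v0=G3 v1=B3 downbeat M3
bar 2: v0=E3 v1=C4 downbeat m6
bar 3: v0=D3 v1=B3 downbeat M6
bar 4: v0=C3 v1=E3 downbeat M3
bar 5: v0=B2 v1=D3 downbeat m3
bar 6: v0=C3 v1=G3 downbeat P5
bar 7: v0=E3 v1=C4 downbeat m6
bar 8: v0=G3 v1=G4 downbeat P8
bar 9: v0=G3 v1=E4 downbeat M6
bar 10: v0=A3 v1=A4 downbeat P8
  -> R7 @ bar 4 tick 0 v(1,): D4->E3 leap 10st
  -> R2 @ bar 8 tick 0 v(0, 1): E3/C4 m6 -> G3/G4 P8 similar
  -> R2 @ bar 10 tick 0 v(0, 1): G3/E4 M6 -> A3/A4 P8 similar

(4, 0, R7, (1,))
(8, 0, R2, (0, 1))
(10, 0, R2, (0, 1))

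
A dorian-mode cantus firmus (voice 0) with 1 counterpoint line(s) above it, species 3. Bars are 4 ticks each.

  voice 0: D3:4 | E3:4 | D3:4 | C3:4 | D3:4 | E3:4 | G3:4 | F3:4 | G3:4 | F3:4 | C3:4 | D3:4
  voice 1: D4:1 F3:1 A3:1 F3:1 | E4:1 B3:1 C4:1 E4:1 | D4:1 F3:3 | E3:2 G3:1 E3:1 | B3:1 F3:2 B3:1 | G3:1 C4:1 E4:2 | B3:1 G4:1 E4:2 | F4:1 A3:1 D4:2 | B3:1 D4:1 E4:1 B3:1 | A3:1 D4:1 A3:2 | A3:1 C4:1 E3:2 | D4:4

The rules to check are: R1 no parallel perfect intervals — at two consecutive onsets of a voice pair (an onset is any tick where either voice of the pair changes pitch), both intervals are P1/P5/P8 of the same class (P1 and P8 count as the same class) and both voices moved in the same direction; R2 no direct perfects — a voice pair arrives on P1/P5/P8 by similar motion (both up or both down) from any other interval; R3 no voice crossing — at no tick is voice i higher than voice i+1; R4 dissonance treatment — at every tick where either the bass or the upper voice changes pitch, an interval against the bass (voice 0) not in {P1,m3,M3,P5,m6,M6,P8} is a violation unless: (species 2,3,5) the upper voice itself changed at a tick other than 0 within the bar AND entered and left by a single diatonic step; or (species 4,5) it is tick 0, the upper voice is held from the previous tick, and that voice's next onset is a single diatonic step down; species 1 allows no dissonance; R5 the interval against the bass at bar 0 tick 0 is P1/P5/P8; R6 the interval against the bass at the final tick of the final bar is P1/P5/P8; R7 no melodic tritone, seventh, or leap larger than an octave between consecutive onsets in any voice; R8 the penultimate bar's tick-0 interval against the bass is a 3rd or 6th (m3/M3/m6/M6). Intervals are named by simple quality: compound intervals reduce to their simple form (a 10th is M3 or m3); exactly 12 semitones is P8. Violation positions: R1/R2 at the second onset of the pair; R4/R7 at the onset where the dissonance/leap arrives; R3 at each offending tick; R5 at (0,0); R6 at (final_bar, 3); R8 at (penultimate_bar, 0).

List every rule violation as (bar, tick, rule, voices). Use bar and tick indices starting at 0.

(1, 0, R2, (0, 1))
(1, 0, R7, (1,))
(2, 0, R1, (0, 1))
(4, 1, R7, (1,))
(4, 3, R7, (1,))
(11, 0, R2, (0, 1))
(11, 0, R7, (1,))

bar 0: v0=D3 v1=D4 downbeat P8
bar 1: v0=E3 v1=E4 downbeat P8
bar 2: v0=D3 v1=D4 downbeat P8
bar 3: v0=C3 v1=E3 downbeat M3
bar 4: v0=D3 v1=B3 downbeat M6
bar 5: v0=E3 v1=G3 downbeat m3
bar 6: v0=G3 v1=B3 downbeat M3
bar 7: v0=F3 v1=F4 downbeat P8
bar 8: v0=G3 v1=B3 downbeat M3
bar 9: v0=F3 v1=A3 downbeat M3
bar 10: v0=C3 v1=A3 downbeat M6
bar 11: v0=D3 v1=D4 downbeat P8
  -> R2 @ bar 1 tick 0 v(0, 1): D3/F3 m3 -> E3/E4 P8 similar
  -> R7 @ bar 1 tick 0 v(1,): F3->E4 leap 11st
  -> R1 @ bar 2 tick 0 v(0, 1): E3/E4 P8 -> D3/D4 P8 similar
  -> R7 @ bar 4 tick 1 v(1,): B3->F3 leap 6st
  -> R7 @ bar 4 tick 3 v(1,): F3->B3 leap 6st
  -> R2 @ bar 11 tick 0 v(0, 1): C3/E3 M3 -> D3/D4 P8 similar
  -> R7 @ bar 11 tick 0 v(1,): E3->D4 leap 10st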